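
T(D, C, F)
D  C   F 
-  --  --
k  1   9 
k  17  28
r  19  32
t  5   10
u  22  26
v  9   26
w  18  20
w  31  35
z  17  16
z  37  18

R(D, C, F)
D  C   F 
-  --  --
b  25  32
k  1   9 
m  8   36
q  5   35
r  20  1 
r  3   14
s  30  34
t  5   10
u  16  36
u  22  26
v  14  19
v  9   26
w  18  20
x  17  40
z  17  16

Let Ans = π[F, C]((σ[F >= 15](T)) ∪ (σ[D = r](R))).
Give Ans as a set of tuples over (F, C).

σ[F >= 15]: keep tuples satisfying F >= 15 → {(k, 17, 28), (r, 19, 32), (u, 22, 26), (v, 9, 26), (w, 18, 20), (w, 31, 35), (z, 17, 16), (z, 37, 18)}
σ[D = r]: keep tuples satisfying D = r → {(r, 20, 1), (r, 3, 14)}
Set union of the two operands is {(k, 17, 28), (r, 19, 32), (r, 20, 1), (r, 3, 14), (u, 22, 26), (v, 9, 26), (w, 18, 20), (w, 31, 35), (z, 17, 16), (z, 37, 18)}.
π[F, C]: project onto (F, C) → {(1, 20), (14, 3), (16, 17), (18, 37), (20, 18), (26, 22), (26, 9), (28, 17), (32, 19), (35, 31)}

{(1, 20), (14, 3), (16, 17), (18, 37), (20, 18), (26, 22), (26, 9), (28, 17), (32, 19), (35, 31)}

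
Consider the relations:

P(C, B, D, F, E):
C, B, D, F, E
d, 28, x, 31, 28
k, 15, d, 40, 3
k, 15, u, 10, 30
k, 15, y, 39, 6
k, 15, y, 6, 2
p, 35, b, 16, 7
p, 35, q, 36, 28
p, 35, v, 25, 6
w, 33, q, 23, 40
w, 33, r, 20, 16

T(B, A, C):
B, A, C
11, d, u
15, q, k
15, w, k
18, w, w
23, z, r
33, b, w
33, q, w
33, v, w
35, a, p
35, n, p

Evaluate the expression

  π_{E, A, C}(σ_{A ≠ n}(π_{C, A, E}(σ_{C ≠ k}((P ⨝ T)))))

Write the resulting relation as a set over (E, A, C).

{(16, b, w), (16, q, w), (16, v, w), (28, a, p), (40, b, w), (40, q, w), (40, v, w), (6, a, p), (7, a, p)}

Joining P and T on C, B yields {(k, 15, d, 40, 3, q), (k, 15, d, 40, 3, w), (k, 15, u, 10, 30, q), (k, 15, u, 10, 30, w), (k, 15, y, 39, 6, q), (k, 15, y, 39, 6, w), (k, 15, y, 6, 2, q), (k, 15, y, 6, 2, w), (p, 35, b, 16, 7, a), (p, 35, b, 16, 7, n), (p, 35, q, 36, 28, a), (p, 35, q, 36, 28, n), (p, 35, v, 25, 6, a), (p, 35, v, 25, 6, n), (w, 33, q, 23, 40, b), (w, 33, q, 23, 40, q), (w, 33, q, 23, 40, v), (w, 33, r, 20, 16, b), (w, 33, r, 20, 16, q), (w, 33, r, 20, 16, v)}.
Apply σ_{C ≠ k}; surviving tuples: {(p, 35, b, 16, 7, a), (p, 35, b, 16, 7, n), (p, 35, q, 36, 28, a), (p, 35, q, 36, 28, n), (p, 35, v, 25, 6, a), (p, 35, v, 25, 6, n), (w, 33, q, 23, 40, b), (w, 33, q, 23, 40, q), (w, 33, q, 23, 40, v), (w, 33, r, 20, 16, b), (w, 33, r, 20, 16, q), (w, 33, r, 20, 16, v)}
Keep only column(s) C, A, E: {(p, a, 28), (p, a, 6), (p, a, 7), (p, n, 28), (p, n, 6), (p, n, 7), (w, b, 16), (w, b, 40), (w, q, 16), (w, q, 40), (w, v, 16), (w, v, 40)}
Apply σ_{A ≠ n}; surviving tuples: {(p, a, 28), (p, a, 6), (p, a, 7), (w, b, 16), (w, b, 40), (w, q, 16), (w, q, 40), (w, v, 16), (w, v, 40)}
Keep only column(s) E, A, C: {(16, b, w), (16, q, w), (16, v, w), (28, a, p), (40, b, w), (40, q, w), (40, v, w), (6, a, p), (7, a, p)}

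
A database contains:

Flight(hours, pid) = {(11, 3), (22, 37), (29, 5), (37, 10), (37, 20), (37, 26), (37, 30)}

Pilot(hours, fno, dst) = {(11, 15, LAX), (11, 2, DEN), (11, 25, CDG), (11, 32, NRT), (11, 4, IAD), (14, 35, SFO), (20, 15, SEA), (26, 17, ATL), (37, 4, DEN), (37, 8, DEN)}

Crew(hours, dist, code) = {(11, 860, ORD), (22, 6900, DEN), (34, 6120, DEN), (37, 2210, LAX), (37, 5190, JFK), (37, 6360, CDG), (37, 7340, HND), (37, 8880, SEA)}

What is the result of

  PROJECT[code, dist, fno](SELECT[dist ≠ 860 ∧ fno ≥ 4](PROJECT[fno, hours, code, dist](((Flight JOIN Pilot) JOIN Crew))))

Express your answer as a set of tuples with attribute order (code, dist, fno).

{(CDG, 6360, 4), (CDG, 6360, 8), (HND, 7340, 4), (HND, 7340, 8), (JFK, 5190, 4), (JFK, 5190, 8), (LAX, 2210, 4), (LAX, 2210, 8), (SEA, 8880, 4), (SEA, 8880, 8)}

Natural join on hours: {(11, 3, 15, LAX), (11, 3, 2, DEN), (11, 3, 25, CDG), (11, 3, 32, NRT), (11, 3, 4, IAD), (37, 10, 4, DEN), (37, 10, 8, DEN), (37, 20, 4, DEN), (37, 20, 8, DEN), (37, 26, 4, DEN), (37, 26, 8, DEN), (37, 30, 4, DEN), (37, 30, 8, DEN)}
Natural join on hours: {(11, 3, 15, LAX, 860, ORD), (11, 3, 2, DEN, 860, ORD), (11, 3, 25, CDG, 860, ORD), (11, 3, 32, NRT, 860, ORD), (11, 3, 4, IAD, 860, ORD), (37, 10, 4, DEN, 2210, LAX), (37, 10, 4, DEN, 5190, JFK), (37, 10, 4, DEN, 6360, CDG), (37, 10, 4, DEN, 7340, HND), (37, 10, 4, DEN, 8880, SEA), (37, 10, 8, DEN, 2210, LAX), (37, 10, 8, DEN, 5190, JFK), (37, 10, 8, DEN, 6360, CDG), (37, 10, 8, DEN, 7340, HND), (37, 10, 8, DEN, 8880, SEA), (37, 20, 4, DEN, 2210, LAX), (37, 20, 4, DEN, 5190, JFK), (37, 20, 4, DEN, 6360, CDG), (37, 20, 4, DEN, 7340, HND), (37, 20, 4, DEN, 8880, SEA), (37, 20, 8, DEN, 2210, LAX), (37, 20, 8, DEN, 5190, JFK), (37, 20, 8, DEN, 6360, CDG), (37, 20, 8, DEN, 7340, HND), (37, 20, 8, DEN, 8880, SEA), (37, 26, 4, DEN, 2210, LAX), (37, 26, 4, DEN, 5190, JFK), (37, 26, 4, DEN, 6360, CDG), (37, 26, 4, DEN, 7340, HND), (37, 26, 4, DEN, 8880, SEA), (37, 26, 8, DEN, 2210, LAX), (37, 26, 8, DEN, 5190, JFK), (37, 26, 8, DEN, 6360, CDG), (37, 26, 8, DEN, 7340, HND), (37, 26, 8, DEN, 8880, SEA), (37, 30, 4, DEN, 2210, LAX), (37, 30, 4, DEN, 5190, JFK), (37, 30, 4, DEN, 6360, CDG), (37, 30, 4, DEN, 7340, HND), (37, 30, 4, DEN, 8880, SEA), (37, 30, 8, DEN, 2210, LAX), (37, 30, 8, DEN, 5190, JFK), (37, 30, 8, DEN, 6360, CDG), (37, 30, 8, DEN, 7340, HND), (37, 30, 8, DEN, 8880, SEA)}
π[fno, hours, code, dist]: project onto (fno, hours, code, dist) (30 duplicate(s) eliminated) → {(15, 11, ORD, 860), (2, 11, ORD, 860), (25, 11, ORD, 860), (32, 11, ORD, 860), (4, 11, ORD, 860), (4, 37, CDG, 6360), (4, 37, HND, 7340), (4, 37, JFK, 5190), (4, 37, LAX, 2210), (4, 37, SEA, 8880), (8, 37, CDG, 6360), (8, 37, HND, 7340), (8, 37, JFK, 5190), (8, 37, LAX, 2210), (8, 37, SEA, 8880)}
Selection dist ≠ 860 ∧ fno ≥ 4: {(4, 37, CDG, 6360), (4, 37, HND, 7340), (4, 37, JFK, 5190), (4, 37, LAX, 2210), (4, 37, SEA, 8880), (8, 37, CDG, 6360), (8, 37, HND, 7340), (8, 37, JFK, 5190), (8, 37, LAX, 2210), (8, 37, SEA, 8880)}
π[code, dist, fno]: project onto (code, dist, fno) → {(CDG, 6360, 4), (CDG, 6360, 8), (HND, 7340, 4), (HND, 7340, 8), (JFK, 5190, 4), (JFK, 5190, 8), (LAX, 2210, 4), (LAX, 2210, 8), (SEA, 8880, 4), (SEA, 8880, 8)}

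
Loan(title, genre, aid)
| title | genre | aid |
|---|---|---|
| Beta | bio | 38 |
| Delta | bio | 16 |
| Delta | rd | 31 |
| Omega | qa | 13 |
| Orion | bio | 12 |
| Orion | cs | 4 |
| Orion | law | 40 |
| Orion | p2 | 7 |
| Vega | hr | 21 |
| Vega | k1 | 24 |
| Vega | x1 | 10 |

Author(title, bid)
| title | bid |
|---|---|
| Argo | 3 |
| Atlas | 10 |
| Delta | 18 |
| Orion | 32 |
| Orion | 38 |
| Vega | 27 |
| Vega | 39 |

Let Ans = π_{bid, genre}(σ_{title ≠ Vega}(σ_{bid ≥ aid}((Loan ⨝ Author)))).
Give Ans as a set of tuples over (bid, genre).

Loan ⋈ Author (natural join on title): {(Delta, bio, 16, 18), (Delta, rd, 31, 18), (Orion, bio, 12, 32), (Orion, bio, 12, 38), (Orion, cs, 4, 32), (Orion, cs, 4, 38), (Orion, law, 40, 32), (Orion, law, 40, 38), (Orion, p2, 7, 32), (Orion, p2, 7, 38), (Vega, hr, 21, 27), (Vega, hr, 21, 39), (Vega, k1, 24, 27), (Vega, k1, 24, 39), (Vega, x1, 10, 27), (Vega, x1, 10, 39)}
Filtering on bid ≥ aid leaves {(Delta, bio, 16, 18), (Orion, bio, 12, 32), (Orion, bio, 12, 38), (Orion, cs, 4, 32), (Orion, cs, 4, 38), (Orion, p2, 7, 32), (Orion, p2, 7, 38), (Vega, hr, 21, 27), (Vega, hr, 21, 39), (Vega, k1, 24, 27), (Vega, k1, 24, 39), (Vega, x1, 10, 27), (Vega, x1, 10, 39)}.
Filtering on title ≠ Vega leaves {(Delta, bio, 16, 18), (Orion, bio, 12, 32), (Orion, bio, 12, 38), (Orion, cs, 4, 32), (Orion, cs, 4, 38), (Orion, p2, 7, 32), (Orion, p2, 7, 38)}.
Projecting to bid, genre: {(18, bio), (32, bio), (32, cs), (32, p2), (38, bio), (38, cs), (38, p2)}

{(18, bio), (32, bio), (32, cs), (32, p2), (38, bio), (38, cs), (38, p2)}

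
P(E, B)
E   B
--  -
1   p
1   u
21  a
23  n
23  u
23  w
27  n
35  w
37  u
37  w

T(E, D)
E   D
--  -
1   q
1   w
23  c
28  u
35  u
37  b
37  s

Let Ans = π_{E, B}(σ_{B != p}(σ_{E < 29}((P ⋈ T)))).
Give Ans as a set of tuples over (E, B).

{(1, u), (23, n), (23, u), (23, w)}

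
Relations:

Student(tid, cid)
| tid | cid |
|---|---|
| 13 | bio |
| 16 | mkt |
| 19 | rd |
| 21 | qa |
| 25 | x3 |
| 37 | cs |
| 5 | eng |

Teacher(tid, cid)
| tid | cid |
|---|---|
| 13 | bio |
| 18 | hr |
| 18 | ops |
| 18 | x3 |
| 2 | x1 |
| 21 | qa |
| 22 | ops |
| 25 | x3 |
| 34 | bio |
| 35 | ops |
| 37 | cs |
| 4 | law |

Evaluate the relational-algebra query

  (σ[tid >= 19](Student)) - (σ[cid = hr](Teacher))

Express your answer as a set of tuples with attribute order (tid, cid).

σ[tid >= 19]: keep tuples satisfying tid >= 19 → {(19, rd), (21, qa), (25, x3), (37, cs)}
σ[cid = hr]: keep tuples satisfying cid = hr → {(18, hr)}
Taking the difference: {(19, rd), (21, qa), (25, x3), (37, cs)}

{(19, rd), (21, qa), (25, x3), (37, cs)}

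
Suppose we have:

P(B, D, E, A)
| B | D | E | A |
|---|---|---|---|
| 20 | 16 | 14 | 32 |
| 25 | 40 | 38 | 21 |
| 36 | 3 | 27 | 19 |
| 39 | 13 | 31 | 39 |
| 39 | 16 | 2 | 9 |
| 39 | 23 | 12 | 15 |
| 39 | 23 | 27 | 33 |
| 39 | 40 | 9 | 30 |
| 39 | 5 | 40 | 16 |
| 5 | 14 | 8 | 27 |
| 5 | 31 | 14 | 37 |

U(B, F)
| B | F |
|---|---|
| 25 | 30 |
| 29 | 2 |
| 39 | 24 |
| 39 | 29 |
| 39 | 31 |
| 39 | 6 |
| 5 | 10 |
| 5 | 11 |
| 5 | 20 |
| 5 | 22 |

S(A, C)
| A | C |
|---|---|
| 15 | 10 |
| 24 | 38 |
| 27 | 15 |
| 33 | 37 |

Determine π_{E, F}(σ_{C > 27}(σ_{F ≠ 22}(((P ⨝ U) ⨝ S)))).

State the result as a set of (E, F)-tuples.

P ⋈ U (natural join on B): {(25, 40, 38, 21, 30), (39, 13, 31, 39, 24), (39, 13, 31, 39, 29), (39, 13, 31, 39, 31), (39, 13, 31, 39, 6), (39, 16, 2, 9, 24), (39, 16, 2, 9, 29), (39, 16, 2, 9, 31), (39, 16, 2, 9, 6), (39, 23, 12, 15, 24), (39, 23, 12, 15, 29), (39, 23, 12, 15, 31), (39, 23, 12, 15, 6), (39, 23, 27, 33, 24), (39, 23, 27, 33, 29), (39, 23, 27, 33, 31), (39, 23, 27, 33, 6), (39, 40, 9, 30, 24), (39, 40, 9, 30, 29), (39, 40, 9, 30, 31), (39, 40, 9, 30, 6), (39, 5, 40, 16, 24), (39, 5, 40, 16, 29), (39, 5, 40, 16, 31), (39, 5, 40, 16, 6), (5, 14, 8, 27, 10), (5, 14, 8, 27, 11), (5, 14, 8, 27, 20), (5, 14, 8, 27, 22), (5, 31, 14, 37, 10), (5, 31, 14, 37, 11), (5, 31, 14, 37, 20), (5, 31, 14, 37, 22)}
(P ⨝ U) ⋈ S (natural join on A): {(39, 23, 12, 15, 24, 10), (39, 23, 12, 15, 29, 10), (39, 23, 12, 15, 31, 10), (39, 23, 12, 15, 6, 10), (39, 23, 27, 33, 24, 37), (39, 23, 27, 33, 29, 37), (39, 23, 27, 33, 31, 37), (39, 23, 27, 33, 6, 37), (5, 14, 8, 27, 10, 15), (5, 14, 8, 27, 11, 15), (5, 14, 8, 27, 20, 15), (5, 14, 8, 27, 22, 15)}
Selection F ≠ 22: {(39, 23, 12, 15, 24, 10), (39, 23, 12, 15, 29, 10), (39, 23, 12, 15, 31, 10), (39, 23, 12, 15, 6, 10), (39, 23, 27, 33, 24, 37), (39, 23, 27, 33, 29, 37), (39, 23, 27, 33, 31, 37), (39, 23, 27, 33, 6, 37), (5, 14, 8, 27, 10, 15), (5, 14, 8, 27, 11, 15), (5, 14, 8, 27, 20, 15)}
Selection C > 27: {(39, 23, 27, 33, 24, 37), (39, 23, 27, 33, 29, 37), (39, 23, 27, 33, 31, 37), (39, 23, 27, 33, 6, 37)}
π[E, F]: project onto (E, F) → {(27, 24), (27, 29), (27, 31), (27, 6)}

{(27, 24), (27, 29), (27, 31), (27, 6)}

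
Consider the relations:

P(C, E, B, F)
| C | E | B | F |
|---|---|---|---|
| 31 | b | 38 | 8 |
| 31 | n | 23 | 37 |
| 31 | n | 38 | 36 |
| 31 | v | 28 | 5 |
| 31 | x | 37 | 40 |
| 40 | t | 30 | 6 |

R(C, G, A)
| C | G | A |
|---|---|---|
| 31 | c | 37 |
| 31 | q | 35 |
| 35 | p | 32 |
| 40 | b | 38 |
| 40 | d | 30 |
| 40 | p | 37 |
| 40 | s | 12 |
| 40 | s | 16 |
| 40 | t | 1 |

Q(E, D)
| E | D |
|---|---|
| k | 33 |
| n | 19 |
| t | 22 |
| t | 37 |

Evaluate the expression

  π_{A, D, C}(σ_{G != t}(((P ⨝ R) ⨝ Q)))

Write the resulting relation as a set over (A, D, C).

Natural join on C: {(31, b, 38, 8, c, 37), (31, b, 38, 8, q, 35), (31, n, 23, 37, c, 37), (31, n, 23, 37, q, 35), (31, n, 38, 36, c, 37), (31, n, 38, 36, q, 35), (31, v, 28, 5, c, 37), (31, v, 28, 5, q, 35), (31, x, 37, 40, c, 37), (31, x, 37, 40, q, 35), (40, t, 30, 6, b, 38), (40, t, 30, 6, d, 30), (40, t, 30, 6, p, 37), (40, t, 30, 6, s, 12), (40, t, 30, 6, s, 16), (40, t, 30, 6, t, 1)}
Natural join on E: {(31, n, 23, 37, c, 37, 19), (31, n, 23, 37, q, 35, 19), (31, n, 38, 36, c, 37, 19), (31, n, 38, 36, q, 35, 19), (40, t, 30, 6, b, 38, 22), (40, t, 30, 6, b, 38, 37), (40, t, 30, 6, d, 30, 22), (40, t, 30, 6, d, 30, 37), (40, t, 30, 6, p, 37, 22), (40, t, 30, 6, p, 37, 37), (40, t, 30, 6, s, 12, 22), (40, t, 30, 6, s, 12, 37), (40, t, 30, 6, s, 16, 22), (40, t, 30, 6, s, 16, 37), (40, t, 30, 6, t, 1, 22), (40, t, 30, 6, t, 1, 37)}
Filtering on G != t leaves {(31, n, 23, 37, c, 37, 19), (31, n, 23, 37, q, 35, 19), (31, n, 38, 36, c, 37, 19), (31, n, 38, 36, q, 35, 19), (40, t, 30, 6, b, 38, 22), (40, t, 30, 6, b, 38, 37), (40, t, 30, 6, d, 30, 22), (40, t, 30, 6, d, 30, 37), (40, t, 30, 6, p, 37, 22), (40, t, 30, 6, p, 37, 37), (40, t, 30, 6, s, 12, 22), (40, t, 30, 6, s, 12, 37), (40, t, 30, 6, s, 16, 22), (40, t, 30, 6, s, 16, 37)}.
π_{A, D, C} gives {(12, 22, 40), (12, 37, 40), (16, 22, 40), (16, 37, 40), (30, 22, 40), (30, 37, 40), (35, 19, 31), (37, 19, 31), (37, 22, 40), (37, 37, 40), (38, 22, 40), (38, 37, 40)} (2 duplicate(s) eliminated).

{(12, 22, 40), (12, 37, 40), (16, 22, 40), (16, 37, 40), (30, 22, 40), (30, 37, 40), (35, 19, 31), (37, 19, 31), (37, 22, 40), (37, 37, 40), (38, 22, 40), (38, 37, 40)}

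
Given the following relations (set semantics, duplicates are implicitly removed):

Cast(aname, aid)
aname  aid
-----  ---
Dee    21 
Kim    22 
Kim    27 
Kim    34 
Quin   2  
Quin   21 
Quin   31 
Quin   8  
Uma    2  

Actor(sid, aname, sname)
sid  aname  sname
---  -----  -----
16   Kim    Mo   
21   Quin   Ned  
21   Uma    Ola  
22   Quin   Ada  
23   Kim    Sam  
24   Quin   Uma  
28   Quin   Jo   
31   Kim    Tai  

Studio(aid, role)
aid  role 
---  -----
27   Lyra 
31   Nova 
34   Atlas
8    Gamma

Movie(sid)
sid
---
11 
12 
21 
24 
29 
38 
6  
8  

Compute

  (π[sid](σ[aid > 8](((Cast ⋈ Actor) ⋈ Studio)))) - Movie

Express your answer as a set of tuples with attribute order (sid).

Natural join on aname: {(Kim, 22, 16, Mo), (Kim, 22, 23, Sam), (Kim, 22, 31, Tai), (Kim, 27, 16, Mo), (Kim, 27, 23, Sam), (Kim, 27, 31, Tai), (Kim, 34, 16, Mo), (Kim, 34, 23, Sam), (Kim, 34, 31, Tai), (Quin, 2, 21, Ned), (Quin, 2, 22, Ada), (Quin, 2, 24, Uma), (Quin, 2, 28, Jo), (Quin, 21, 21, Ned), (Quin, 21, 22, Ada), (Quin, 21, 24, Uma), (Quin, 21, 28, Jo), (Quin, 31, 21, Ned), (Quin, 31, 22, Ada), (Quin, 31, 24, Uma), (Quin, 31, 28, Jo), (Quin, 8, 21, Ned), (Quin, 8, 22, Ada), (Quin, 8, 24, Uma), (Quin, 8, 28, Jo), (Uma, 2, 21, Ola)}
Natural join on aid: {(Kim, 27, 16, Mo, Lyra), (Kim, 27, 23, Sam, Lyra), (Kim, 27, 31, Tai, Lyra), (Kim, 34, 16, Mo, Atlas), (Kim, 34, 23, Sam, Atlas), (Kim, 34, 31, Tai, Atlas), (Quin, 31, 21, Ned, Nova), (Quin, 31, 22, Ada, Nova), (Quin, 31, 24, Uma, Nova), (Quin, 31, 28, Jo, Nova), (Quin, 8, 21, Ned, Gamma), (Quin, 8, 22, Ada, Gamma), (Quin, 8, 24, Uma, Gamma), (Quin, 8, 28, Jo, Gamma)}
Selection aid > 8: {(Kim, 27, 16, Mo, Lyra), (Kim, 27, 23, Sam, Lyra), (Kim, 27, 31, Tai, Lyra), (Kim, 34, 16, Mo, Atlas), (Kim, 34, 23, Sam, Atlas), (Kim, 34, 31, Tai, Atlas), (Quin, 31, 21, Ned, Nova), (Quin, 31, 22, Ada, Nova), (Quin, 31, 24, Uma, Nova), (Quin, 31, 28, Jo, Nova)}
Projecting to sid (3 duplicate(s) eliminated): {16, 21, 22, 23, 24, 28, 31}
Difference: {16, 21, 22, 23, 24, 28, 31} with {11, 12, 21, 24, 29, 38, 6, 8} → {16, 22, 23, 28, 31}

{16, 22, 23, 28, 31}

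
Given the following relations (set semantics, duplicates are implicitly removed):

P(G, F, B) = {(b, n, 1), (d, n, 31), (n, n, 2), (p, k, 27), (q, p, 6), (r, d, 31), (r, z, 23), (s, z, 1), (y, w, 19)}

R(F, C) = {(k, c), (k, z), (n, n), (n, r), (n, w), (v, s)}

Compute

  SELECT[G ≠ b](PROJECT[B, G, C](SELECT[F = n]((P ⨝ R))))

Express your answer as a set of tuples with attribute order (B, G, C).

{(2, n, n), (2, n, r), (2, n, w), (31, d, n), (31, d, r), (31, d, w)}

Natural join on F: {(b, n, 1, n), (b, n, 1, r), (b, n, 1, w), (d, n, 31, n), (d, n, 31, r), (d, n, 31, w), (n, n, 2, n), (n, n, 2, r), (n, n, 2, w), (p, k, 27, c), (p, k, 27, z)}
σ[F = n]: keep tuples satisfying F = n → {(b, n, 1, n), (b, n, 1, r), (b, n, 1, w), (d, n, 31, n), (d, n, 31, r), (d, n, 31, w), (n, n, 2, n), (n, n, 2, r), (n, n, 2, w)}
π_{B, G, C} gives {(1, b, n), (1, b, r), (1, b, w), (2, n, n), (2, n, r), (2, n, w), (31, d, n), (31, d, r), (31, d, w)}.
σ[G ≠ b]: keep tuples satisfying G ≠ b → {(2, n, n), (2, n, r), (2, n, w), (31, d, n), (31, d, r), (31, d, w)}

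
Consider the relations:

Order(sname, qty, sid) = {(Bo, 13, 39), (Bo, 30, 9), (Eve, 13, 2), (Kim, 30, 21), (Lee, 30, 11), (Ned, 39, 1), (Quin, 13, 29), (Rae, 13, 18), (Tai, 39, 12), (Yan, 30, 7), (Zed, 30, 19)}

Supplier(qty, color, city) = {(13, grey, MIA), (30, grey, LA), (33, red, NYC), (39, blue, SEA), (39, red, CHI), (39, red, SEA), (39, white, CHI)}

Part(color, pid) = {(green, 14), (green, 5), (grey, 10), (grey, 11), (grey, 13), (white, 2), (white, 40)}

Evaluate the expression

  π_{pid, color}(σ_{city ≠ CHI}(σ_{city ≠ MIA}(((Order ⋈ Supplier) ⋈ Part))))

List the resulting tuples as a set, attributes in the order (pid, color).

{(10, grey), (11, grey), (13, grey)}

Natural join on qty: {(Bo, 13, 39, grey, MIA), (Bo, 30, 9, grey, LA), (Eve, 13, 2, grey, MIA), (Kim, 30, 21, grey, LA), (Lee, 30, 11, grey, LA), (Ned, 39, 1, blue, SEA), (Ned, 39, 1, red, CHI), (Ned, 39, 1, red, SEA), (Ned, 39, 1, white, CHI), (Quin, 13, 29, grey, MIA), (Rae, 13, 18, grey, MIA), (Tai, 39, 12, blue, SEA), (Tai, 39, 12, red, CHI), (Tai, 39, 12, red, SEA), (Tai, 39, 12, white, CHI), (Yan, 30, 7, grey, LA), (Zed, 30, 19, grey, LA)}
Natural join on color: {(Bo, 13, 39, grey, MIA, 10), (Bo, 13, 39, grey, MIA, 11), (Bo, 13, 39, grey, MIA, 13), (Bo, 30, 9, grey, LA, 10), (Bo, 30, 9, grey, LA, 11), (Bo, 30, 9, grey, LA, 13), (Eve, 13, 2, grey, MIA, 10), (Eve, 13, 2, grey, MIA, 11), (Eve, 13, 2, grey, MIA, 13), (Kim, 30, 21, grey, LA, 10), (Kim, 30, 21, grey, LA, 11), (Kim, 30, 21, grey, LA, 13), (Lee, 30, 11, grey, LA, 10), (Lee, 30, 11, grey, LA, 11), (Lee, 30, 11, grey, LA, 13), (Ned, 39, 1, white, CHI, 2), (Ned, 39, 1, white, CHI, 40), (Quin, 13, 29, grey, MIA, 10), (Quin, 13, 29, grey, MIA, 11), (Quin, 13, 29, grey, MIA, 13), (Rae, 13, 18, grey, MIA, 10), (Rae, 13, 18, grey, MIA, 11), (Rae, 13, 18, grey, MIA, 13), (Tai, 39, 12, white, CHI, 2), (Tai, 39, 12, white, CHI, 40), (Yan, 30, 7, grey, LA, 10), (Yan, 30, 7, grey, LA, 11), (Yan, 30, 7, grey, LA, 13), (Zed, 30, 19, grey, LA, 10), (Zed, 30, 19, grey, LA, 11), (Zed, 30, 19, grey, LA, 13)}
σ[city ≠ MIA]: keep tuples satisfying city ≠ MIA → {(Bo, 30, 9, grey, LA, 10), (Bo, 30, 9, grey, LA, 11), (Bo, 30, 9, grey, LA, 13), (Kim, 30, 21, grey, LA, 10), (Kim, 30, 21, grey, LA, 11), (Kim, 30, 21, grey, LA, 13), (Lee, 30, 11, grey, LA, 10), (Lee, 30, 11, grey, LA, 11), (Lee, 30, 11, grey, LA, 13), (Ned, 39, 1, white, CHI, 2), (Ned, 39, 1, white, CHI, 40), (Tai, 39, 12, white, CHI, 2), (Tai, 39, 12, white, CHI, 40), (Yan, 30, 7, grey, LA, 10), (Yan, 30, 7, grey, LA, 11), (Yan, 30, 7, grey, LA, 13), (Zed, 30, 19, grey, LA, 10), (Zed, 30, 19, grey, LA, 11), (Zed, 30, 19, grey, LA, 13)}
σ[city ≠ CHI]: keep tuples satisfying city ≠ CHI → {(Bo, 30, 9, grey, LA, 10), (Bo, 30, 9, grey, LA, 11), (Bo, 30, 9, grey, LA, 13), (Kim, 30, 21, grey, LA, 10), (Kim, 30, 21, grey, LA, 11), (Kim, 30, 21, grey, LA, 13), (Lee, 30, 11, grey, LA, 10), (Lee, 30, 11, grey, LA, 11), (Lee, 30, 11, grey, LA, 13), (Yan, 30, 7, grey, LA, 10), (Yan, 30, 7, grey, LA, 11), (Yan, 30, 7, grey, LA, 13), (Zed, 30, 19, grey, LA, 10), (Zed, 30, 19, grey, LA, 11), (Zed, 30, 19, grey, LA, 13)}
Keep only column(s) pid, color (12 duplicate(s) eliminated): {(10, grey), (11, grey), (13, grey)}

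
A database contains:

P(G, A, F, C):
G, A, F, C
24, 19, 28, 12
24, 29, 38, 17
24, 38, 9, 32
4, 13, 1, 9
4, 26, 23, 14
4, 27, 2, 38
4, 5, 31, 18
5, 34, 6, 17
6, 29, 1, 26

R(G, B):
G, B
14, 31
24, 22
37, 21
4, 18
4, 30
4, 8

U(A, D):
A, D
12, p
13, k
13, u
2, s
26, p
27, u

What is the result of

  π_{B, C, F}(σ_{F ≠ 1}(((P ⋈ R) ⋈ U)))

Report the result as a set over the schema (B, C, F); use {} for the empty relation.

{(18, 14, 23), (18, 38, 2), (30, 14, 23), (30, 38, 2), (8, 14, 23), (8, 38, 2)}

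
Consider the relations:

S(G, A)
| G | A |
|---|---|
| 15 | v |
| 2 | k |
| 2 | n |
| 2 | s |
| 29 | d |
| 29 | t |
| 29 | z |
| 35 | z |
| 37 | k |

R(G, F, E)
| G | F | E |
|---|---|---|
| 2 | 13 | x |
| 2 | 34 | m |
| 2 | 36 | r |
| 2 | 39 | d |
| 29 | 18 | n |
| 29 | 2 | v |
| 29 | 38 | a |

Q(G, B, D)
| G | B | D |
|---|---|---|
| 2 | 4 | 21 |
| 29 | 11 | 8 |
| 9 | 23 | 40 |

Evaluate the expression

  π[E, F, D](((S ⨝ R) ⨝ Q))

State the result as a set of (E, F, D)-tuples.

{(a, 38, 8), (d, 39, 21), (m, 34, 21), (n, 18, 8), (r, 36, 21), (v, 2, 8), (x, 13, 21)}

S ⋈ R (natural join on G): {(2, k, 13, x), (2, k, 34, m), (2, k, 36, r), (2, k, 39, d), (2, n, 13, x), (2, n, 34, m), (2, n, 36, r), (2, n, 39, d), (2, s, 13, x), (2, s, 34, m), (2, s, 36, r), (2, s, 39, d), (29, d, 18, n), (29, d, 2, v), (29, d, 38, a), (29, t, 18, n), (29, t, 2, v), (29, t, 38, a), (29, z, 18, n), (29, z, 2, v), (29, z, 38, a)}
(S ⨝ R) ⋈ Q (natural join on G): {(2, k, 13, x, 4, 21), (2, k, 34, m, 4, 21), (2, k, 36, r, 4, 21), (2, k, 39, d, 4, 21), (2, n, 13, x, 4, 21), (2, n, 34, m, 4, 21), (2, n, 36, r, 4, 21), (2, n, 39, d, 4, 21), (2, s, 13, x, 4, 21), (2, s, 34, m, 4, 21), (2, s, 36, r, 4, 21), (2, s, 39, d, 4, 21), (29, d, 18, n, 11, 8), (29, d, 2, v, 11, 8), (29, d, 38, a, 11, 8), (29, t, 18, n, 11, 8), (29, t, 2, v, 11, 8), (29, t, 38, a, 11, 8), (29, z, 18, n, 11, 8), (29, z, 2, v, 11, 8), (29, z, 38, a, 11, 8)}
Projecting to E, F, D (14 duplicate(s) eliminated): {(a, 38, 8), (d, 39, 21), (m, 34, 21), (n, 18, 8), (r, 36, 21), (v, 2, 8), (x, 13, 21)}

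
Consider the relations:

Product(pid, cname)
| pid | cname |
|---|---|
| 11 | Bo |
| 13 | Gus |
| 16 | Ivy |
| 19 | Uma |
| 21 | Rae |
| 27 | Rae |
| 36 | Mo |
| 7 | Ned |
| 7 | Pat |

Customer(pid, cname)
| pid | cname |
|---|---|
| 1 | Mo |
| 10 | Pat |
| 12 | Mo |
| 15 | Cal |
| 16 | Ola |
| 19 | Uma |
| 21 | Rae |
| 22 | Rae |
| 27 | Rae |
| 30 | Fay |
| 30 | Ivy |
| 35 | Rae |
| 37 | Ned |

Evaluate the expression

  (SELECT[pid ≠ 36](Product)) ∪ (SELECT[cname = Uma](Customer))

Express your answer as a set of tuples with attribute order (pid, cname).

{(11, Bo), (13, Gus), (16, Ivy), (19, Uma), (21, Rae), (27, Rae), (7, Ned), (7, Pat)}

Apply σ_{pid ≠ 36}; surviving tuples: {(11, Bo), (13, Gus), (16, Ivy), (19, Uma), (21, Rae), (27, Rae), (7, Ned), (7, Pat)}
Apply σ_{cname = Uma}; surviving tuples: {(19, Uma)}
Union: {(11, Bo), (13, Gus), (16, Ivy), (19, Uma), (21, Rae), (27, Rae), (7, Ned), (7, Pat)} with {(19, Uma)} → {(11, Bo), (13, Gus), (16, Ivy), (19, Uma), (21, Rae), (27, Rae), (7, Ned), (7, Pat)}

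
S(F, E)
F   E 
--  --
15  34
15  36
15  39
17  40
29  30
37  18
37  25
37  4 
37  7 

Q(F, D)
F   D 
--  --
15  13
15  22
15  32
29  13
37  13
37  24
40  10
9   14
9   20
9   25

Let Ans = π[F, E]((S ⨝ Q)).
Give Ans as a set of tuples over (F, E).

Joining S and Q on F yields {(15, 34, 13), (15, 34, 22), (15, 34, 32), (15, 36, 13), (15, 36, 22), (15, 36, 32), (15, 39, 13), (15, 39, 22), (15, 39, 32), (29, 30, 13), (37, 18, 13), (37, 18, 24), (37, 25, 13), (37, 25, 24), (37, 4, 13), (37, 4, 24), (37, 7, 13), (37, 7, 24)}.
π_{F, E} gives {(15, 34), (15, 36), (15, 39), (29, 30), (37, 18), (37, 25), (37, 4), (37, 7)} (10 duplicate(s) eliminated).

{(15, 34), (15, 36), (15, 39), (29, 30), (37, 18), (37, 25), (37, 4), (37, 7)}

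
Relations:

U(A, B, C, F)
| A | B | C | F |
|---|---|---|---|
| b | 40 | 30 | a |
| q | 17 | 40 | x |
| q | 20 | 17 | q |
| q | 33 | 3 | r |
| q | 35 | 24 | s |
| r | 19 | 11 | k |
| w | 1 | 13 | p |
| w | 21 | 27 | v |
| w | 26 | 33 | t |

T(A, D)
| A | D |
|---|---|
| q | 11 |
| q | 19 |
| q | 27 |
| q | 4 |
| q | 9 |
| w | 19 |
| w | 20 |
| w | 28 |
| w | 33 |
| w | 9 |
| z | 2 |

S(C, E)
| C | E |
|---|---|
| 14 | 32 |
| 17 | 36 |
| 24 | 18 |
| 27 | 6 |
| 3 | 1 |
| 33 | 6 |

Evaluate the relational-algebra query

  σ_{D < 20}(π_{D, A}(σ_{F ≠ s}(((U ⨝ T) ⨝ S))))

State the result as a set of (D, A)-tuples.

{(11, q), (19, q), (19, w), (4, q), (9, q), (9, w)}

Joining U and T on A yields {(q, 17, 40, x, 11), (q, 17, 40, x, 19), (q, 17, 40, x, 27), (q, 17, 40, x, 4), (q, 17, 40, x, 9), (q, 20, 17, q, 11), (q, 20, 17, q, 19), (q, 20, 17, q, 27), (q, 20, 17, q, 4), (q, 20, 17, q, 9), (q, 33, 3, r, 11), (q, 33, 3, r, 19), (q, 33, 3, r, 27), (q, 33, 3, r, 4), (q, 33, 3, r, 9), (q, 35, 24, s, 11), (q, 35, 24, s, 19), (q, 35, 24, s, 27), (q, 35, 24, s, 4), (q, 35, 24, s, 9), (w, 1, 13, p, 19), (w, 1, 13, p, 20), (w, 1, 13, p, 28), (w, 1, 13, p, 33), (w, 1, 13, p, 9), (w, 21, 27, v, 19), (w, 21, 27, v, 20), (w, 21, 27, v, 28), (w, 21, 27, v, 33), (w, 21, 27, v, 9), (w, 26, 33, t, 19), (w, 26, 33, t, 20), (w, 26, 33, t, 28), (w, 26, 33, t, 33), (w, 26, 33, t, 9)}.
Joining (U ⨝ T) and S on C yields {(q, 20, 17, q, 11, 36), (q, 20, 17, q, 19, 36), (q, 20, 17, q, 27, 36), (q, 20, 17, q, 4, 36), (q, 20, 17, q, 9, 36), (q, 33, 3, r, 11, 1), (q, 33, 3, r, 19, 1), (q, 33, 3, r, 27, 1), (q, 33, 3, r, 4, 1), (q, 33, 3, r, 9, 1), (q, 35, 24, s, 11, 18), (q, 35, 24, s, 19, 18), (q, 35, 24, s, 27, 18), (q, 35, 24, s, 4, 18), (q, 35, 24, s, 9, 18), (w, 21, 27, v, 19, 6), (w, 21, 27, v, 20, 6), (w, 21, 27, v, 28, 6), (w, 21, 27, v, 33, 6), (w, 21, 27, v, 9, 6), (w, 26, 33, t, 19, 6), (w, 26, 33, t, 20, 6), (w, 26, 33, t, 28, 6), (w, 26, 33, t, 33, 6), (w, 26, 33, t, 9, 6)}.
σ[F ≠ s]: keep tuples satisfying F ≠ s → {(q, 20, 17, q, 11, 36), (q, 20, 17, q, 19, 36), (q, 20, 17, q, 27, 36), (q, 20, 17, q, 4, 36), (q, 20, 17, q, 9, 36), (q, 33, 3, r, 11, 1), (q, 33, 3, r, 19, 1), (q, 33, 3, r, 27, 1), (q, 33, 3, r, 4, 1), (q, 33, 3, r, 9, 1), (w, 21, 27, v, 19, 6), (w, 21, 27, v, 20, 6), (w, 21, 27, v, 28, 6), (w, 21, 27, v, 33, 6), (w, 21, 27, v, 9, 6), (w, 26, 33, t, 19, 6), (w, 26, 33, t, 20, 6), (w, 26, 33, t, 28, 6), (w, 26, 33, t, 33, 6), (w, 26, 33, t, 9, 6)}
π_{D, A} gives {(11, q), (19, q), (19, w), (20, w), (27, q), (28, w), (33, w), (4, q), (9, q), (9, w)} (10 duplicate(s) eliminated).
σ[D < 20]: keep tuples satisfying D < 20 → {(11, q), (19, q), (19, w), (4, q), (9, q), (9, w)}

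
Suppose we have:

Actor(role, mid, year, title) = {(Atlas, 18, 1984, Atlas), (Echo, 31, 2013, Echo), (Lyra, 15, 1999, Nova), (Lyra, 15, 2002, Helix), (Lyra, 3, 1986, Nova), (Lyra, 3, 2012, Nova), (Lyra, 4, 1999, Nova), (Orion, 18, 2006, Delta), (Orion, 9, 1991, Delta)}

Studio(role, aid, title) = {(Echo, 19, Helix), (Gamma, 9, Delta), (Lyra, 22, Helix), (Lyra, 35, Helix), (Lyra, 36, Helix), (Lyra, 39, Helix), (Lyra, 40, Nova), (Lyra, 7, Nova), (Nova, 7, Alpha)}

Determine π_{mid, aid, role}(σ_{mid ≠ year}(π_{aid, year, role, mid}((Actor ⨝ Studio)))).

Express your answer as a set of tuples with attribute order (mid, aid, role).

Joining Actor and Studio on role, title yields {(Lyra, 15, 1999, Nova, 40), (Lyra, 15, 1999, Nova, 7), (Lyra, 15, 2002, Helix, 22), (Lyra, 15, 2002, Helix, 35), (Lyra, 15, 2002, Helix, 36), (Lyra, 15, 2002, Helix, 39), (Lyra, 3, 1986, Nova, 40), (Lyra, 3, 1986, Nova, 7), (Lyra, 3, 2012, Nova, 40), (Lyra, 3, 2012, Nova, 7), (Lyra, 4, 1999, Nova, 40), (Lyra, 4, 1999, Nova, 7)}.
π[aid, year, role, mid]: project onto (aid, year, role, mid) → {(22, 2002, Lyra, 15), (35, 2002, Lyra, 15), (36, 2002, Lyra, 15), (39, 2002, Lyra, 15), (40, 1986, Lyra, 3), (40, 1999, Lyra, 15), (40, 1999, Lyra, 4), (40, 2012, Lyra, 3), (7, 1986, Lyra, 3), (7, 1999, Lyra, 15), (7, 1999, Lyra, 4), (7, 2012, Lyra, 3)}
σ[mid ≠ year]: keep tuples satisfying mid ≠ year → {(22, 2002, Lyra, 15), (35, 2002, Lyra, 15), (36, 2002, Lyra, 15), (39, 2002, Lyra, 15), (40, 1986, Lyra, 3), (40, 1999, Lyra, 15), (40, 1999, Lyra, 4), (40, 2012, Lyra, 3), (7, 1986, Lyra, 3), (7, 1999, Lyra, 15), (7, 1999, Lyra, 4), (7, 2012, Lyra, 3)}
π[mid, aid, role]: project onto (mid, aid, role) (2 duplicate(s) eliminated) → {(15, 22, Lyra), (15, 35, Lyra), (15, 36, Lyra), (15, 39, Lyra), (15, 40, Lyra), (15, 7, Lyra), (3, 40, Lyra), (3, 7, Lyra), (4, 40, Lyra), (4, 7, Lyra)}

{(15, 22, Lyra), (15, 35, Lyra), (15, 36, Lyra), (15, 39, Lyra), (15, 40, Lyra), (15, 7, Lyra), (3, 40, Lyra), (3, 7, Lyra), (4, 40, Lyra), (4, 7, Lyra)}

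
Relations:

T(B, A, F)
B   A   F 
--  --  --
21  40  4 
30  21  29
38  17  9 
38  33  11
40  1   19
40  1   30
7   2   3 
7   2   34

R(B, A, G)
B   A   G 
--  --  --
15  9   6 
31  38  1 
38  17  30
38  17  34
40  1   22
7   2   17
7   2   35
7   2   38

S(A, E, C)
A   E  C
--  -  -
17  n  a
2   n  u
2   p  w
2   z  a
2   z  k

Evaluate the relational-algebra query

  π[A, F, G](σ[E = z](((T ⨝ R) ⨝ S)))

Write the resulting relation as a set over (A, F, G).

T ⋈ R (natural join on B, A): {(38, 17, 9, 30), (38, 17, 9, 34), (40, 1, 19, 22), (40, 1, 30, 22), (7, 2, 3, 17), (7, 2, 3, 35), (7, 2, 3, 38), (7, 2, 34, 17), (7, 2, 34, 35), (7, 2, 34, 38)}
(T ⨝ R) ⋈ S (natural join on A): {(38, 17, 9, 30, n, a), (38, 17, 9, 34, n, a), (7, 2, 3, 17, n, u), (7, 2, 3, 17, p, w), (7, 2, 3, 17, z, a), (7, 2, 3, 17, z, k), (7, 2, 3, 35, n, u), (7, 2, 3, 35, p, w), (7, 2, 3, 35, z, a), (7, 2, 3, 35, z, k), (7, 2, 3, 38, n, u), (7, 2, 3, 38, p, w), (7, 2, 3, 38, z, a), (7, 2, 3, 38, z, k), (7, 2, 34, 17, n, u), (7, 2, 34, 17, p, w), (7, 2, 34, 17, z, a), (7, 2, 34, 17, z, k), (7, 2, 34, 35, n, u), (7, 2, 34, 35, p, w), (7, 2, 34, 35, z, a), (7, 2, 34, 35, z, k), (7, 2, 34, 38, n, u), (7, 2, 34, 38, p, w), (7, 2, 34, 38, z, a), (7, 2, 34, 38, z, k)}
σ[E = z]: keep tuples satisfying E = z → {(7, 2, 3, 17, z, a), (7, 2, 3, 17, z, k), (7, 2, 3, 35, z, a), (7, 2, 3, 35, z, k), (7, 2, 3, 38, z, a), (7, 2, 3, 38, z, k), (7, 2, 34, 17, z, a), (7, 2, 34, 17, z, k), (7, 2, 34, 35, z, a), (7, 2, 34, 35, z, k), (7, 2, 34, 38, z, a), (7, 2, 34, 38, z, k)}
π_{A, F, G} gives {(2, 3, 17), (2, 3, 35), (2, 3, 38), (2, 34, 17), (2, 34, 35), (2, 34, 38)} (6 duplicate(s) eliminated).

{(2, 3, 17), (2, 3, 35), (2, 3, 38), (2, 34, 17), (2, 34, 35), (2, 34, 38)}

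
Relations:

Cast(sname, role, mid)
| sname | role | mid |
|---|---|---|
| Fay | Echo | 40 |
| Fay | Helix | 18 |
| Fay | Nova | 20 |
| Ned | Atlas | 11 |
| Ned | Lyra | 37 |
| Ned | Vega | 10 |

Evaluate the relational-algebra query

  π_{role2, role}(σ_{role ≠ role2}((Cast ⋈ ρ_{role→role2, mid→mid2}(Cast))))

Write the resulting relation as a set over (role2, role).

{(Atlas, Lyra), (Atlas, Vega), (Echo, Helix), (Echo, Nova), (Helix, Echo), (Helix, Nova), (Lyra, Atlas), (Lyra, Vega), (Nova, Echo), (Nova, Helix), (Vega, Atlas), (Vega, Lyra)}

ρ[role→role2, mid→mid2]: schema becomes (sname, role2, mid2); tuples unchanged.
Natural join on sname: {(Fay, Echo, 40, Echo, 40), (Fay, Echo, 40, Helix, 18), (Fay, Echo, 40, Nova, 20), (Fay, Helix, 18, Echo, 40), (Fay, Helix, 18, Helix, 18), (Fay, Helix, 18, Nova, 20), (Fay, Nova, 20, Echo, 40), (Fay, Nova, 20, Helix, 18), (Fay, Nova, 20, Nova, 20), (Ned, Atlas, 11, Atlas, 11), (Ned, Atlas, 11, Lyra, 37), (Ned, Atlas, 11, Vega, 10), (Ned, Lyra, 37, Atlas, 11), (Ned, Lyra, 37, Lyra, 37), (Ned, Lyra, 37, Vega, 10), (Ned, Vega, 10, Atlas, 11), (Ned, Vega, 10, Lyra, 37), (Ned, Vega, 10, Vega, 10)}
σ[role ≠ role2]: keep tuples satisfying role ≠ role2 → {(Fay, Echo, 40, Helix, 18), (Fay, Echo, 40, Nova, 20), (Fay, Helix, 18, Echo, 40), (Fay, Helix, 18, Nova, 20), (Fay, Nova, 20, Echo, 40), (Fay, Nova, 20, Helix, 18), (Ned, Atlas, 11, Lyra, 37), (Ned, Atlas, 11, Vega, 10), (Ned, Lyra, 37, Atlas, 11), (Ned, Lyra, 37, Vega, 10), (Ned, Vega, 10, Atlas, 11), (Ned, Vega, 10, Lyra, 37)}
Projecting to role2, role: {(Atlas, Lyra), (Atlas, Vega), (Echo, Helix), (Echo, Nova), (Helix, Echo), (Helix, Nova), (Lyra, Atlas), (Lyra, Vega), (Nova, Echo), (Nova, Helix), (Vega, Atlas), (Vega, Lyra)}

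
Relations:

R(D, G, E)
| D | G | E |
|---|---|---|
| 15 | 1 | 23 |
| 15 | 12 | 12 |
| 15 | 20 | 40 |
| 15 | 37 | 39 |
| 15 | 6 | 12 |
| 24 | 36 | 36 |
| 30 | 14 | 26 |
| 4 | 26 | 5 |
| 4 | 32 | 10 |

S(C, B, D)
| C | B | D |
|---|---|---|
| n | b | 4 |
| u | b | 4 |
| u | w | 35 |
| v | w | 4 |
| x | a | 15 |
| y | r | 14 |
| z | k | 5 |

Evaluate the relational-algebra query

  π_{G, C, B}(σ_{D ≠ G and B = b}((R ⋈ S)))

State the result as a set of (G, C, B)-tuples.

Joining R and S on D yields {(15, 1, 23, x, a), (15, 12, 12, x, a), (15, 20, 40, x, a), (15, 37, 39, x, a), (15, 6, 12, x, a), (4, 26, 5, n, b), (4, 26, 5, u, b), (4, 26, 5, v, w), (4, 32, 10, n, b), (4, 32, 10, u, b), (4, 32, 10, v, w)}.
σ[D ≠ G and B = b]: keep tuples satisfying D ≠ G and B = b → {(4, 26, 5, n, b), (4, 26, 5, u, b), (4, 32, 10, n, b), (4, 32, 10, u, b)}
π[G, C, B]: project onto (G, C, B) → {(26, n, b), (26, u, b), (32, n, b), (32, u, b)}

{(26, n, b), (26, u, b), (32, n, b), (32, u, b)}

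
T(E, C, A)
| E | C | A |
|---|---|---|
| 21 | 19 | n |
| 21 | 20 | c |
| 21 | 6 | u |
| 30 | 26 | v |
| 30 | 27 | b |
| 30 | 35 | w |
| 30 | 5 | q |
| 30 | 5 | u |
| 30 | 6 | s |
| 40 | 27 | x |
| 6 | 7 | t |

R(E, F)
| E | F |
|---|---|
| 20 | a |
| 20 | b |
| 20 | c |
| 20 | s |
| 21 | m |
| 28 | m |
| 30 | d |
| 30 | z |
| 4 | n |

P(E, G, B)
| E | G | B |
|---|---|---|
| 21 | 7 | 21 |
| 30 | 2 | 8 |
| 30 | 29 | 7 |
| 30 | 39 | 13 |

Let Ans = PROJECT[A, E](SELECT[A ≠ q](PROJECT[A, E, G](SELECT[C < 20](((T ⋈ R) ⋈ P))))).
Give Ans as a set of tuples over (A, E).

{(n, 21), (s, 30), (u, 21), (u, 30)}

Joining T and R on E yields {(21, 19, n, m), (21, 20, c, m), (21, 6, u, m), (30, 26, v, d), (30, 26, v, z), (30, 27, b, d), (30, 27, b, z), (30, 35, w, d), (30, 35, w, z), (30, 5, q, d), (30, 5, q, z), (30, 5, u, d), (30, 5, u, z), (30, 6, s, d), (30, 6, s, z)}.
Joining (T ⋈ R) and P on E yields {(21, 19, n, m, 7, 21), (21, 20, c, m, 7, 21), (21, 6, u, m, 7, 21), (30, 26, v, d, 2, 8), (30, 26, v, d, 29, 7), (30, 26, v, d, 39, 13), (30, 26, v, z, 2, 8), (30, 26, v, z, 29, 7), (30, 26, v, z, 39, 13), (30, 27, b, d, 2, 8), (30, 27, b, d, 29, 7), (30, 27, b, d, 39, 13), (30, 27, b, z, 2, 8), (30, 27, b, z, 29, 7), (30, 27, b, z, 39, 13), (30, 35, w, d, 2, 8), (30, 35, w, d, 29, 7), (30, 35, w, d, 39, 13), (30, 35, w, z, 2, 8), (30, 35, w, z, 29, 7), (30, 35, w, z, 39, 13), (30, 5, q, d, 2, 8), (30, 5, q, d, 29, 7), (30, 5, q, d, 39, 13), (30, 5, q, z, 2, 8), (30, 5, q, z, 29, 7), (30, 5, q, z, 39, 13), (30, 5, u, d, 2, 8), (30, 5, u, d, 29, 7), (30, 5, u, d, 39, 13), (30, 5, u, z, 2, 8), (30, 5, u, z, 29, 7), (30, 5, u, z, 39, 13), (30, 6, s, d, 2, 8), (30, 6, s, d, 29, 7), (30, 6, s, d, 39, 13), (30, 6, s, z, 2, 8), (30, 6, s, z, 29, 7), (30, 6, s, z, 39, 13)}.
Apply σ_{C < 20}; surviving tuples: {(21, 19, n, m, 7, 21), (21, 6, u, m, 7, 21), (30, 5, q, d, 2, 8), (30, 5, q, d, 29, 7), (30, 5, q, d, 39, 13), (30, 5, q, z, 2, 8), (30, 5, q, z, 29, 7), (30, 5, q, z, 39, 13), (30, 5, u, d, 2, 8), (30, 5, u, d, 29, 7), (30, 5, u, d, 39, 13), (30, 5, u, z, 2, 8), (30, 5, u, z, 29, 7), (30, 5, u, z, 39, 13), (30, 6, s, d, 2, 8), (30, 6, s, d, 29, 7), (30, 6, s, d, 39, 13), (30, 6, s, z, 2, 8), (30, 6, s, z, 29, 7), (30, 6, s, z, 39, 13)}
π_{A, E, G} gives {(n, 21, 7), (q, 30, 2), (q, 30, 29), (q, 30, 39), (s, 30, 2), (s, 30, 29), (s, 30, 39), (u, 21, 7), (u, 30, 2), (u, 30, 29), (u, 30, 39)} (9 duplicate(s) eliminated).
Apply σ_{A ≠ q}; surviving tuples: {(n, 21, 7), (s, 30, 2), (s, 30, 29), (s, 30, 39), (u, 21, 7), (u, 30, 2), (u, 30, 29), (u, 30, 39)}
π_{A, E} gives {(n, 21), (s, 30), (u, 21), (u, 30)} (4 duplicate(s) eliminated).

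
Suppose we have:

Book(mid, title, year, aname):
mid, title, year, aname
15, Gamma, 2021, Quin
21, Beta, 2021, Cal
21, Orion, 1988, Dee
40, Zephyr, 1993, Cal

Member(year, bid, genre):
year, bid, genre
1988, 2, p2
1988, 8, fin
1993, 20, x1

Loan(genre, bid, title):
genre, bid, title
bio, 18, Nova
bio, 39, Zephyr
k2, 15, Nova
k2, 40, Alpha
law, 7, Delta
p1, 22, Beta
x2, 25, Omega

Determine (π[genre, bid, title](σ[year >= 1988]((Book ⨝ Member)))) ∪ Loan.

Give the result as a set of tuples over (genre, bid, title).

{(bio, 18, Nova), (bio, 39, Zephyr), (fin, 8, Orion), (k2, 15, Nova), (k2, 40, Alpha), (law, 7, Delta), (p1, 22, Beta), (p2, 2, Orion), (x1, 20, Zephyr), (x2, 25, Omega)}

Natural join on year: {(21, Orion, 1988, Dee, 2, p2), (21, Orion, 1988, Dee, 8, fin), (40, Zephyr, 1993, Cal, 20, x1)}
Selection year >= 1988: {(21, Orion, 1988, Dee, 2, p2), (21, Orion, 1988, Dee, 8, fin), (40, Zephyr, 1993, Cal, 20, x1)}
π[genre, bid, title]: project onto (genre, bid, title) → {(fin, 8, Orion), (p2, 2, Orion), (x1, 20, Zephyr)}
Taking the union: {(bio, 18, Nova), (bio, 39, Zephyr), (fin, 8, Orion), (k2, 15, Nova), (k2, 40, Alpha), (law, 7, Delta), (p1, 22, Beta), (p2, 2, Orion), (x1, 20, Zephyr), (x2, 25, Omega)}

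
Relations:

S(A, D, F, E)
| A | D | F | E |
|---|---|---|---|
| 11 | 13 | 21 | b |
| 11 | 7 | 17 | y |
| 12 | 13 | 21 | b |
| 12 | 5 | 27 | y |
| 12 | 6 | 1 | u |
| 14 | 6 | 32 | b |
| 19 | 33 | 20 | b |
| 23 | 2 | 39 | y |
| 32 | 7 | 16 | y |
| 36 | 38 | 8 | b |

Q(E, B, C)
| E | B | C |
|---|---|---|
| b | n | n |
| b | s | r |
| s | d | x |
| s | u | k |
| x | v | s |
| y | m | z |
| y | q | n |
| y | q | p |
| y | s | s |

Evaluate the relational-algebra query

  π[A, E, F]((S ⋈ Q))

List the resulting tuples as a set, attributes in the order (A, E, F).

S ⋈ Q (natural join on E): {(11, 13, 21, b, n, n), (11, 13, 21, b, s, r), (11, 7, 17, y, m, z), (11, 7, 17, y, q, n), (11, 7, 17, y, q, p), (11, 7, 17, y, s, s), (12, 13, 21, b, n, n), (12, 13, 21, b, s, r), (12, 5, 27, y, m, z), (12, 5, 27, y, q, n), (12, 5, 27, y, q, p), (12, 5, 27, y, s, s), (14, 6, 32, b, n, n), (14, 6, 32, b, s, r), (19, 33, 20, b, n, n), (19, 33, 20, b, s, r), (23, 2, 39, y, m, z), (23, 2, 39, y, q, n), (23, 2, 39, y, q, p), (23, 2, 39, y, s, s), (32, 7, 16, y, m, z), (32, 7, 16, y, q, n), (32, 7, 16, y, q, p), (32, 7, 16, y, s, s), (36, 38, 8, b, n, n), (36, 38, 8, b, s, r)}
Projecting to A, E, F (17 duplicate(s) eliminated): {(11, b, 21), (11, y, 17), (12, b, 21), (12, y, 27), (14, b, 32), (19, b, 20), (23, y, 39), (32, y, 16), (36, b, 8)}

{(11, b, 21), (11, y, 17), (12, b, 21), (12, y, 27), (14, b, 32), (19, b, 20), (23, y, 39), (32, y, 16), (36, b, 8)}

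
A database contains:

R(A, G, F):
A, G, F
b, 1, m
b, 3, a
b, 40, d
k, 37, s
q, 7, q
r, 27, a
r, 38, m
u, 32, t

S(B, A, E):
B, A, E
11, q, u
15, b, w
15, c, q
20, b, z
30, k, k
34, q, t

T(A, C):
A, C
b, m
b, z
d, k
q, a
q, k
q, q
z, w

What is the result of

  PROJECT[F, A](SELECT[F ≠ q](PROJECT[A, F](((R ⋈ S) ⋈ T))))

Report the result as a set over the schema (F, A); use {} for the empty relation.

{(a, b), (d, b), (m, b)}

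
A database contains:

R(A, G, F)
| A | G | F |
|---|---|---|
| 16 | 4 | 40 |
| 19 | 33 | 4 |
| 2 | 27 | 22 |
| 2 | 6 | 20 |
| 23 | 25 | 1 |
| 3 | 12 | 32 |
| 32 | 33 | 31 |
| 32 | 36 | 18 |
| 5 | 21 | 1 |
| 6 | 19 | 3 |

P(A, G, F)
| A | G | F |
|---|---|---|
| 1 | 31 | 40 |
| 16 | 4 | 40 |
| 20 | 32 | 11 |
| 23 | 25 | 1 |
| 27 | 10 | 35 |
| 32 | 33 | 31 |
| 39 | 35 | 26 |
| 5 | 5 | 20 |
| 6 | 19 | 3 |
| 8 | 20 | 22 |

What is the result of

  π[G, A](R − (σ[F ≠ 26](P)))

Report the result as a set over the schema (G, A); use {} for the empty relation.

Selection F ≠ 26: {(1, 31, 40), (16, 4, 40), (20, 32, 11), (23, 25, 1), (27, 10, 35), (32, 33, 31), (5, 5, 20), (6, 19, 3), (8, 20, 22)}
Taking the difference: {(19, 33, 4), (2, 27, 22), (2, 6, 20), (3, 12, 32), (32, 36, 18), (5, 21, 1)}
Keep only column(s) G, A: {(12, 3), (21, 5), (27, 2), (33, 19), (36, 32), (6, 2)}

{(12, 3), (21, 5), (27, 2), (33, 19), (36, 32), (6, 2)}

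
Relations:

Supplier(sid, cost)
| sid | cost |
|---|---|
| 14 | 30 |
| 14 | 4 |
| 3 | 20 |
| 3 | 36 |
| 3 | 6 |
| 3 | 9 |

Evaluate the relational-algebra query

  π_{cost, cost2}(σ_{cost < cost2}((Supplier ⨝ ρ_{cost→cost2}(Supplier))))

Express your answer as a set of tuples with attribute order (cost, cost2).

ρ[cost→cost2]: schema becomes (sid, cost2); tuples unchanged.
Supplier ⋈ ρ_{cost→cost2}(Supplier) (natural join on sid): {(14, 30, 30), (14, 30, 4), (14, 4, 30), (14, 4, 4), (3, 20, 20), (3, 20, 36), (3, 20, 6), (3, 20, 9), (3, 36, 20), (3, 36, 36), (3, 36, 6), (3, 36, 9), (3, 6, 20), (3, 6, 36), (3, 6, 6), (3, 6, 9), (3, 9, 20), (3, 9, 36), (3, 9, 6), (3, 9, 9)}
σ[cost < cost2]: keep tuples satisfying cost < cost2 → {(14, 4, 30), (3, 20, 36), (3, 6, 20), (3, 6, 36), (3, 6, 9), (3, 9, 20), (3, 9, 36)}
Keep only column(s) cost, cost2: {(20, 36), (4, 30), (6, 20), (6, 36), (6, 9), (9, 20), (9, 36)}

{(20, 36), (4, 30), (6, 20), (6, 36), (6, 9), (9, 20), (9, 36)}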